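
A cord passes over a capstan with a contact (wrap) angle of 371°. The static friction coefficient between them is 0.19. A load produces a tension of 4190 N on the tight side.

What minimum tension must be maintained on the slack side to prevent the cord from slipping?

T_min ≈ 1220 N

Capstan equation at impending slip: T_tight/T_slack = e^{μβ}.
β = 371° = 6.475 rad; e^{μβ} = e^{0.19×6.475} = 3.422.
T_slack = T_tight / e^{μβ} = 4190 / 3.422 = 1220 N.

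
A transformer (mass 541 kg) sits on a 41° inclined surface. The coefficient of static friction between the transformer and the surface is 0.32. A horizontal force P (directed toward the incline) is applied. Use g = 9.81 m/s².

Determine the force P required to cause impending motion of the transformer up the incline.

At impending motion up the slope, friction acts down-slope at its limit: f = μ_s N.
Perpendicular to the incline: N = m g cos θ + P sin θ.
Along the incline: P cos θ = m g sin θ + μ_s N = m g sin θ + μ_s (m g cos θ + P sin θ).
Solving, P (cos θ − μ_s sin θ) = m g (sin θ + μ_s cos θ), so P = 541×9.81×(sin 41° + 0.32 cos 41°)/(cos 41° − 0.32 sin 41°) = 5310×0.8976/0.5448 = 8740 N.

P ≈ 8740 N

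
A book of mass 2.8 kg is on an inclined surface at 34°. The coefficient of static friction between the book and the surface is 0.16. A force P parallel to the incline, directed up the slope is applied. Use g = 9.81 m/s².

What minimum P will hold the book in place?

P_min ≈ 11.7 N

The book tends to slide down (tan θ > μ_s), so at the point of impending slip friction acts up-slope at its limit: f = μ_s N.
P is parallel to the surface, so N = m g cos θ = 22.8 N.
Along the incline: P + μ_s N = m g sin θ, so P = 15.4 − 0.16×22.8 = 11.7 N.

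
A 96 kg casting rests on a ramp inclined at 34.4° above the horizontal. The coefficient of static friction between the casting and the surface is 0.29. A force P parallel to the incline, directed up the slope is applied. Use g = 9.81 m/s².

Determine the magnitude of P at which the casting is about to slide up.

At impending motion up the slope, friction acts down-slope at its limit: f = μ_s N.
P is parallel to the surface, so N = m g cos θ = 777 N.
Along the incline: P = m g sin θ + μ_s N = 532 + 0.29×777 = 757 N.

P ≈ 757 N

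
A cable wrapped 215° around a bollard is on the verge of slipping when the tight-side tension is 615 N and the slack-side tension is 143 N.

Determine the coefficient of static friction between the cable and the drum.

T₂/T₁ = e^{μβ} → μ = ln(T₂/T₁)/β.
β = 215° = 3.752 rad.
μ = ln(615/143)/3.752 = ln(4.301)/3.752 = 0.389.

μ ≈ 0.389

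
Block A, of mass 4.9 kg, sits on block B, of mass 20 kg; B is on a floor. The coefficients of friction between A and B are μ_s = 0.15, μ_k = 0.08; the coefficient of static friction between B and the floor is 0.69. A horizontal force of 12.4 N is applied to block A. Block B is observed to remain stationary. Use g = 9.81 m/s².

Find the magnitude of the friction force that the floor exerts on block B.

Normal force at the A–B interface: N₁ = m_A g = 48.07 N.
Maximum static friction on A from B: μ_s N₁ = 0.15×48.07 = 7.21 N.
Since P = 12.4 N > 7.21 N, A slides on B; the A–B friction is kinetic: f₁ = μ_k N₁ = 0.08×48.07 = 3.85 N.
By Newton's third law B feels 3.85 N forward from A. With B stationary, the floor's static friction on B balances it: f₂ = 3.85 N (well within μ_s(m_A+m_B)g = 168.5 N).

f ≈ 3.85 N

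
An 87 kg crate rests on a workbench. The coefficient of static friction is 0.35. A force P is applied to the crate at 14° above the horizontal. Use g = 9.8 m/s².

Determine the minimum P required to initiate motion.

N = m g − P sin α (the pull lifts the crate).
At impending slip, P cos α = μ_s N = μ_s (m g − P sin α).
Solving: P (cos α + μ_s sin α) = μ_s m g → P = 0.35×853/(cos 14° + 0.35 sin 14°) = 298/1.055 = 283 N.

P ≈ 283 N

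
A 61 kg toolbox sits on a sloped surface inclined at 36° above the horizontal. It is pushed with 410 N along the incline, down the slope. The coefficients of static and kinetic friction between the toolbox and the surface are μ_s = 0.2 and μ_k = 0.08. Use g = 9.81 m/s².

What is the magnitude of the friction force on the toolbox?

f ≈ 38.7 N (up the incline)

The normal reaction is N = m g cos θ = 484.1 N.
The friction needed for equilibrium is m g sin θ + P = 351.7 + 410 = 761.7 N, measured positive up-slope.
The static-friction ceiling is μ_s N = 0.2 × 484.1 = 96.82 N.
Since |761.7| > 96.82 N, static friction cannot hold it; the toolbox slides down the incline and kinetic friction applies: f = μ_k N = 0.08 × 484.1 = 38.7 N.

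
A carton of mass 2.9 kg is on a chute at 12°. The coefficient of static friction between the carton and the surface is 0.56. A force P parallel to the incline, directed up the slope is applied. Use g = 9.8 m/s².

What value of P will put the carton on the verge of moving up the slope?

P ≈ 21.5 N

At impending motion up the slope, friction acts down-slope at its limit: f = μ_s N.
P is parallel to the surface, so N = m g cos θ = 27.8 N.
Along the incline: P = m g sin θ + μ_s N = 5.91 + 0.56×27.8 = 21.5 N.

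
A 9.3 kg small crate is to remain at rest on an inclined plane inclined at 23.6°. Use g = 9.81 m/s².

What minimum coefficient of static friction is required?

μ_s,min ≈ 0.437

At the slip threshold m g sin θ = μ_s m g cos θ, so μ_s,min = tan θ.
μ_s,min = tan 23.6° = 0.437.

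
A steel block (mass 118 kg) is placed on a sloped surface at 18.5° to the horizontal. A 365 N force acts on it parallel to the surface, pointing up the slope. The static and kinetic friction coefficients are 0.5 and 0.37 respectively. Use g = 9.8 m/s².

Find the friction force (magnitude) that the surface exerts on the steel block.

f ≈ 1.93 N (up the incline)

Normal force: N = m g cos θ = 118 × 9.8 × cos 18.5° = 1097 N.
For equilibrium along the incline the friction force must supply f = m g sin θ − P = 366.9 − 365 = 1.931 N (positive meaning up-slope).
Static friction can supply at most μ_s N = 548.3 N.
Since |1.931| ≤ 548.3 N, static friction is sufficient; f equals the required value, not μ_s N.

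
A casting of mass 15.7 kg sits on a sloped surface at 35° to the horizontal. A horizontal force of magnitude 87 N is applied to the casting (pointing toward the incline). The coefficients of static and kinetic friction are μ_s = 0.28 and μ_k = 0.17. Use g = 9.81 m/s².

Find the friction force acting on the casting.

The horizontal push has a component P sin θ into the surface, so N = m g cos θ + P sin θ = 126.2 + 49.9 = 176.1 N.
Parallel to the incline: P cos θ − m g sin θ = 71.27 − 88.34 = -17.07 N; the friction needed to balance this is 17.07 N acting up the slope.
The limit of static friction is μ_s N = 49.3 N.
|f_req| = 17.07 ≤ 49.3 N → the casting is in equilibrium; friction equals the required value.

f ≈ 17.1 N (up the incline)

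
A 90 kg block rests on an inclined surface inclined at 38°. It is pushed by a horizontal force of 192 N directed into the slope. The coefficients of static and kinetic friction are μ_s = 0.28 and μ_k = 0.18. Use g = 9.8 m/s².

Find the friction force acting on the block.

f ≈ 146 N (up the incline)

The horizontal push has a component P sin θ into the surface, so N = m g cos θ + P sin θ = 695 + 118.2 = 813.2 N.
Parallel to the incline: P cos θ − m g sin θ = 151.3 − 543 = -391.7 N; the friction needed to balance this is 391.7 N acting up the slope.
The limit of static friction is μ_s N = 227.7 N.
The required 391.7 N exceeds the static limit, so the block slides down-slope and f = μ_k N = 0.18×813.2 = 146 N.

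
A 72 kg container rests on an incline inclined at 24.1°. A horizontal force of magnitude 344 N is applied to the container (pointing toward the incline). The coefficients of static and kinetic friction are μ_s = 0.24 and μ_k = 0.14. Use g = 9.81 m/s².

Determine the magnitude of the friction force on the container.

The horizontal push has a component P sin θ into the surface, so N = m g cos θ + P sin θ = 644.8 + 140.5 = 785.2 N.
Along the incline, the net driving force (taking up-slope positive) is P cos θ − m g sin θ = 314 − 288.4 = 25.6 N, so equilibrium requires friction f = -25.6 N (down-slope).
The limit of static friction is μ_s N = 188.5 N.
Since 25.6 N is within the 188.5 N limit, the container stays put and friction is exactly 25.6 N.

f ≈ 25.6 N (down the incline)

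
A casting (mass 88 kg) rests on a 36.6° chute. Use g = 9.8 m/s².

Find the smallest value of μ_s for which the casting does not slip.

μ_s,min ≈ 0.743

At the slip threshold m g sin θ = μ_s m g cos θ, so μ_s,min = tan θ.
μ_s,min = tan 36.6° = 0.743.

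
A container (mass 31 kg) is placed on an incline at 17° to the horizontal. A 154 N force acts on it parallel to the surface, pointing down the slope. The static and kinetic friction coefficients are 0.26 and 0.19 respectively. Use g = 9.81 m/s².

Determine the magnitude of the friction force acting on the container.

Normal force: N = m g cos θ = 31 × 9.81 × cos 17° = 290.8 N.
For equilibrium along the incline the friction force must supply f = m g sin θ + P = 88.91 + 154 = 242.9 N (positive meaning up-slope).
The static-friction ceiling is μ_s N = 0.26 × 290.8 = 75.61 N.
|242.9| exceeds 75.61 N, so the container slips down-slope; friction is kinetic, f = μ_k N = 0.19×290.8 = 55.3 N.

f ≈ 55.3 N (up the incline)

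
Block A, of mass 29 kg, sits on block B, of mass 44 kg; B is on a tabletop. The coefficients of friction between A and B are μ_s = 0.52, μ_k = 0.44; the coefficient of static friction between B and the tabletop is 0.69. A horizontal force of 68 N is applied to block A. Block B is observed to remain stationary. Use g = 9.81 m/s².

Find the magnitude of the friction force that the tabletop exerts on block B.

f ≈ 68 N

Normal force at the A–B interface: N₁ = m_A g = 284.5 N.
So the A–B interface can sustain at most μ_s N₁ = 147.9 N of static friction.
Since P = 68 N ≤ 147.9 N, A does not slip on B; friction on A equals P = 68 N.
B experiences an equal 68 N forward from A (third law). B is in equilibrium, so the floor supplies f₂ = 68 N of static friction (limit μ_s(m_A+m_B)g = 494.1 N, not exceeded).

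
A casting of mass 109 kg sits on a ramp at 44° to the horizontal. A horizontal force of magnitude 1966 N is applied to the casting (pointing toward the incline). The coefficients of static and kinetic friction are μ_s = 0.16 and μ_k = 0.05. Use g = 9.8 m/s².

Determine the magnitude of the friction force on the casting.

f ≈ 107 N (down the incline)

Resolve perpendicular to the incline: N = m g cos θ + P sin θ = 109×9.8×cos 44° + 1966×sin 44° = 2134 N.
Along the incline, the net driving force (taking up-slope positive) is P cos θ − m g sin θ = 1414 − 742 = 672.2 N, so equilibrium requires friction f = -672.2 N (down-slope).
The limit of static friction is μ_s N = 341.5 N.
The required 672.2 N exceeds the static limit, so the casting slides up-slope and f = μ_k N = 0.05×2134 = 107 N.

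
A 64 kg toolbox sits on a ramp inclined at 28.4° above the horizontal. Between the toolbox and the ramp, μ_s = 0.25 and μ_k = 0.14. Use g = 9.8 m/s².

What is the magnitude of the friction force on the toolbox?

The normal reaction is N = m g cos θ = 551.7 N.
For equilibrium along the incline, friction must balance the weight component: f = m g sin θ = 298.3 N up the slope.
Maximum static friction available: μ_s N = 0.25 × 551.7 = 137.9 N.
Since |298.3| > 137.9 N, static friction cannot hold it; the toolbox slides down the incline and kinetic friction applies: f = μ_k N = 0.14 × 551.7 = 77.2 N.

f ≈ 77.2 N (up the incline)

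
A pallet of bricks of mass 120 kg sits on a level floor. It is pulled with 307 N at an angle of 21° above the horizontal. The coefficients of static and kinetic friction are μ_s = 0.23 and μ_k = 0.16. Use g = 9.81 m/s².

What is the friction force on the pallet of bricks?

f ≈ 171 N

N = m g − P sin α = 1177 − 307×sin 21° = 1067 N.
Horizontally, friction must balance P cos α = 286.6 N.
μ_s N = 0.23 × 1067 = 245.5 N.
The required friction exceeds μ_s N, so the pallet of bricks moves and f = μ_k N = 171 N.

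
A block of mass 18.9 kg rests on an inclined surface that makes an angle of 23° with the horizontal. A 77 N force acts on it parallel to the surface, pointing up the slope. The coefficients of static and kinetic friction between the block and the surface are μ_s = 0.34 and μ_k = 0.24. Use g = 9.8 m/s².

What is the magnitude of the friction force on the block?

Perpendicular to the surface, N = m g cos θ = 18.9·9.8·cos 23° = 170.5 N.
Parallel to the incline, ΣF = 0 gives f = m g sin θ − P = 72.37 − 77 = -4.629 N (up-slope positive).
Maximum static friction available: μ_s N = 0.34 × 170.5 = 57.97 N.
Since |-4.629| ≤ 57.97 N, no slip — friction simply equals what equilibrium demands.

f ≈ 4.63 N (down the incline)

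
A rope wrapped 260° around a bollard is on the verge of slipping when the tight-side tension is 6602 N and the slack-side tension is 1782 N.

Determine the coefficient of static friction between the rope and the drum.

T₂/T₁ = e^{μβ} → μ = ln(T₂/T₁)/β.
β = 260° = 4.538 rad.
μ = ln(6602/1782)/4.538 = ln(3.705)/4.538 = 0.289.

μ ≈ 0.289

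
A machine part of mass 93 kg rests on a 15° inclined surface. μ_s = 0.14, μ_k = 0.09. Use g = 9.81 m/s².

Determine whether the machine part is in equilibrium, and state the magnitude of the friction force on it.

f ≈ 79.3 N

N = m g cos θ = 881 N.
Down-slope weight component: m g sin θ = 236 N.
μ_s N = 123 N.
236 > 123 N, so it slides; kinetic friction f = μ_k N = 0.09×881 = 79.3 N.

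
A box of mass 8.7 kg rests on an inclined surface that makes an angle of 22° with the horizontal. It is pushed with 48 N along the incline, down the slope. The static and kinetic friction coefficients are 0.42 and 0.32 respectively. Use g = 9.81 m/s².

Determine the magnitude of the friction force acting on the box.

f ≈ 25.3 N (up the incline)

Perpendicular to the surface, N = m g cos θ = 8.7·9.81·cos 22° = 79.13 N.
The friction needed for equilibrium is m g sin θ + P = 31.97 + 48 = 79.97 N, measured positive up-slope.
Maximum static friction available: μ_s N = 0.42 × 79.13 = 33.24 N.
Since |79.97| > 33.24 N, static friction cannot hold it; the box slides down the incline and kinetic friction applies: f = μ_k N = 0.32 × 79.13 = 25.3 N.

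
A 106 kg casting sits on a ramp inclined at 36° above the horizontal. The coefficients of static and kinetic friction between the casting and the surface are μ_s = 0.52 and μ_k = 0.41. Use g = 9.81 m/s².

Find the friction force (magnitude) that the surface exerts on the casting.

f ≈ 345 N (up the incline)

Perpendicular to the surface, N = m g cos θ = 106·9.81·cos 36° = 841.3 N.
For equilibrium along the incline, friction must balance the weight component: f = m g sin θ = 611.2 N up the slope.
Maximum static friction available: μ_s N = 0.52 × 841.3 = 437.5 N.
Since |611.2| > 437.5 N, static friction cannot hold it; the casting slides down the incline and kinetic friction applies: f = μ_k N = 0.41 × 841.3 = 345 N.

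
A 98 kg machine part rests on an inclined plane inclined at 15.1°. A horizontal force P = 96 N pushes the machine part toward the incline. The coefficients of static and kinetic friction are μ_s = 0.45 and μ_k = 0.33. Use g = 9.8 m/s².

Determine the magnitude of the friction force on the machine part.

Normal direction: N = m g cos θ + P sin θ = 952.2 N.
Along the incline, the net driving force (taking up-slope positive) is P cos θ − m g sin θ = 92.69 − 250.2 = -157.5 N, so equilibrium requires friction f = 157.5 N (up-slope).
Maximum static friction: μ_s N = 0.45 × 952.2 = 428.5 N.
|f_req| = 157.5 ≤ 428.5 N → the machine part is in equilibrium; friction equals the required value.

f ≈ 158 N (up the incline)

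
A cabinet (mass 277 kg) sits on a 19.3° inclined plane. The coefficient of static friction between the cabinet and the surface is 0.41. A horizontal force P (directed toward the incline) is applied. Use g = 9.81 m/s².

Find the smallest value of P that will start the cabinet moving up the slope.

P ≈ 2410 N

At impending motion up the slope, friction acts down-slope at its limit: f = μ_s N.
Perpendicular to the incline: N = m g cos θ + P sin θ.
Along the incline: P cos θ = m g sin θ + μ_s N = m g sin θ + μ_s (m g cos θ + P sin θ).
Solving, P (cos θ − μ_s sin θ) = m g (sin θ + μ_s cos θ), so P = 277×9.81×(sin 19.3° + 0.41 cos 19.3°)/(cos 19.3° − 0.41 sin 19.3°) = 2720×0.7175/0.8083 = 2410 N.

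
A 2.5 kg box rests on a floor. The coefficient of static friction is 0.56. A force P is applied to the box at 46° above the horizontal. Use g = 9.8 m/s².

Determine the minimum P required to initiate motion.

P ≈ 12.5 N

N = m g − P sin α (the pull lifts the box).
At impending slip, P cos α = μ_s N = μ_s (m g − P sin α).
Solving: P (cos α + μ_s sin α) = μ_s m g → P = 0.56×24.5/(cos 46° + 0.56 sin 46°) = 13.7/1.097 = 12.5 N.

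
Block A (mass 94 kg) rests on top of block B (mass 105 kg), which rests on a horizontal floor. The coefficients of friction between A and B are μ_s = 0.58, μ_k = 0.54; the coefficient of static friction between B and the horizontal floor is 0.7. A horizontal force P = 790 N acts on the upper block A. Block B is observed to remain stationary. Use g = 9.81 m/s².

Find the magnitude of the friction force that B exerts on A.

f ≈ 498 N

Normal force at the A–B interface: N₁ = m_A g = 922.1 N.
Maximum static friction on A from B: μ_s N₁ = 0.58×922.1 = 534.8 N.
P = 790 N exceeds that limit, so A slips over B and the interface friction becomes kinetic: f₁ = μ_k N₁ = 0.54×922.1 = 498 N.
By Newton's third law B feels 498 N forward from A. With B stationary, the floor's static friction on B balances it: f₂ = 498 N (well within μ_s(m_A+m_B)g = 1367 N).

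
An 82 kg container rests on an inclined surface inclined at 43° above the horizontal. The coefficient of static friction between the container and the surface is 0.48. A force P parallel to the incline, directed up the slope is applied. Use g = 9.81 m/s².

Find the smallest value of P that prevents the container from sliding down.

P_min ≈ 266 N

The container tends to slide down (tan θ > μ_s), so at the point of impending slip friction acts up-slope at its limit: f = μ_s N.
P is parallel to the surface, so N = m g cos θ = 588 N.
Along the incline: P + μ_s N = m g sin θ, so P = 549 − 0.48×588 = 266 N.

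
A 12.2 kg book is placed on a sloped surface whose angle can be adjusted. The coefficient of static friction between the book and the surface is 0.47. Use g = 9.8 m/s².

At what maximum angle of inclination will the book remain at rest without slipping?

θ_max ≈ 25.2°

At the slip threshold, m g sin θ = μ_s · m g cos θ, so tan θ = μ_s.
θ_max = arctan(0.47) = 25.2°.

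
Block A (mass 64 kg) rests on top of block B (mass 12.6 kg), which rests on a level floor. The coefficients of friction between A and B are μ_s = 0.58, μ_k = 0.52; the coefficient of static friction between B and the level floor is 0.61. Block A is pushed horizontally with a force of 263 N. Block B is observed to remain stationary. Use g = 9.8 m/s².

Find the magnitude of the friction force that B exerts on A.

The normal force B exerts on A is simply A's weight, N₁ = 627.2 N.
Maximum static friction on A from B: μ_s N₁ = 0.58×627.2 = 363.8 N.
P = 263 N is within that limit, so A and B move together (both at rest); the A–B friction is simply f₁ = P = 263 N.
B experiences an equal 263 N forward from A (third law). B is in equilibrium, so the floor supplies f₂ = 263 N of static friction (limit μ_s(m_A+m_B)g = 457.9 N, not exceeded).

f ≈ 263 N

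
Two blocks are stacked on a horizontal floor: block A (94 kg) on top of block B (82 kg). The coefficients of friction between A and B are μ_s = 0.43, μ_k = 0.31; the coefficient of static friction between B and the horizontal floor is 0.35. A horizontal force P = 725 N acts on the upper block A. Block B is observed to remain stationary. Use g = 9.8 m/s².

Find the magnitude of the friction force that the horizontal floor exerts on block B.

Between the blocks, N₁ = m_A g = 921.2 N.
So the A–B interface can sustain at most μ_s N₁ = 396.1 N of static friction.
Since P = 725 N > 396.1 N, A slides on B; the A–B friction is kinetic: f₁ = μ_k N₁ = 0.31×921.2 = 286 N.
By Newton's third law B feels 286 N forward from A. With B stationary, the floor's static friction on B balances it: f₂ = 286 N (well within μ_s(m_A+m_B)g = 603.7 N).

f ≈ 286 N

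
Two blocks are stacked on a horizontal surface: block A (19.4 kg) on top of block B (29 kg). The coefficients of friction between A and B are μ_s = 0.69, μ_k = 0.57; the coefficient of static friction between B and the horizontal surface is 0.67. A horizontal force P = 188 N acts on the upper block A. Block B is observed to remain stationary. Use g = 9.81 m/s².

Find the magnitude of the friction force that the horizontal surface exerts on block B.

Between the blocks, N₁ = m_A g = 190.3 N.
So the A–B interface can sustain at most μ_s N₁ = 131.3 N of static friction.
Since P = 188 N > 131.3 N, A slides on B; the A–B friction is kinetic: f₁ = μ_k N₁ = 0.57×190.3 = 108 N.
By Newton's third law B feels 108 N forward from A. With B stationary, the floor's static friction on B balances it: f₂ = 108 N (well within μ_s(m_A+m_B)g = 318.1 N).

f ≈ 108 N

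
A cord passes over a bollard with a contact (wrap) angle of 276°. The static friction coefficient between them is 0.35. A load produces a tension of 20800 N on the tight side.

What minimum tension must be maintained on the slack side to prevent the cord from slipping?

Capstan equation at impending slip: T_tight/T_slack = e^{μβ}.
β = 276° = 4.817 rad; e^{μβ} = e^{0.35×4.817} = 5.398.
T_slack = T_tight / e^{μβ} = 20800 / 5.398 = 3850 N.

T_min ≈ 3850 N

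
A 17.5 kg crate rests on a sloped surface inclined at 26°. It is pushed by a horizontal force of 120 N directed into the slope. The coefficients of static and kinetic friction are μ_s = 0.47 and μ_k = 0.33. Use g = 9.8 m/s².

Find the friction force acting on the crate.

The horizontal push has a component P sin θ into the surface, so N = m g cos θ + P sin θ = 154.1 + 52.6 = 206.7 N.
Parallel to the incline: P cos θ − m g sin θ = 107.9 − 75.18 = 32.67 N; the friction needed to balance this is 32.67 N acting down the slope.
Maximum static friction: μ_s N = 0.47 × 206.7 = 97.17 N.
Since 32.67 N is within the 97.17 N limit, the crate stays put and friction is exactly 32.7 N.

f ≈ 32.7 N (down the incline)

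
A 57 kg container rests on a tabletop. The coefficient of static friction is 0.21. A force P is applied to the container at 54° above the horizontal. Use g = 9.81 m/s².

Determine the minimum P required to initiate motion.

P ≈ 155 N

N = m g − P sin α (the pull lifts the container).
At impending slip, P cos α = μ_s N = μ_s (m g − P sin α).
Solving: P (cos α + μ_s sin α) = μ_s m g → P = 0.21×559/(cos 54° + 0.21 sin 54°) = 117/0.7577 = 155 N.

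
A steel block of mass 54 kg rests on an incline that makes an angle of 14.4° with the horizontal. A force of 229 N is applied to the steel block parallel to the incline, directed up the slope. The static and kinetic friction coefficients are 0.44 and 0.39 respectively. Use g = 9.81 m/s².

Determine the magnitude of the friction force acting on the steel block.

Normal force: N = m g cos θ = 54 × 9.81 × cos 14.4° = 513.1 N.
The friction needed for equilibrium is m g sin θ − P = 131.7 − 229 = -97.26 N, measured positive up-slope.
Maximum static friction available: μ_s N = 0.44 × 513.1 = 225.8 N.
Since |-97.26| ≤ 225.8 N, no slip — friction simply equals what equilibrium demands.

f ≈ 97.3 N (down the incline)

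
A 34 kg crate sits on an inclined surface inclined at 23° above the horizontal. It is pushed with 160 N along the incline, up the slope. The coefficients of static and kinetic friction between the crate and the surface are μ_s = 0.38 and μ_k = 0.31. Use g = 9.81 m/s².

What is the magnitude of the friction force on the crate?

The normal reaction is N = m g cos θ = 307 N.
Parallel to the incline, ΣF = 0 gives f = m g sin θ − P = 130.3 − 160 = -29.68 N (up-slope positive).
The static-friction ceiling is μ_s N = 0.38 × 307 = 116.7 N.
Since |-29.68| ≤ 116.7 N, static friction is sufficient; f equals the required value, not μ_s N.

f ≈ 29.7 N (down the incline)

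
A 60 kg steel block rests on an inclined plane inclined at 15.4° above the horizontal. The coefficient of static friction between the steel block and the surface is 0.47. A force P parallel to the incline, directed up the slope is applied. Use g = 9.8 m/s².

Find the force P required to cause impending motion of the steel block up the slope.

P ≈ 423 N

At impending motion up the slope, friction acts down-slope at its limit: f = μ_s N.
P is parallel to the surface, so N = m g cos θ = 567 N.
Along the incline: P = m g sin θ + μ_s N = 156 + 0.47×567 = 423 N.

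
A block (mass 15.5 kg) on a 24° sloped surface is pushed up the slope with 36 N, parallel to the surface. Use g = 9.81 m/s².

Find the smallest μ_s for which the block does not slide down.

μ_s,min ≈ 0.186

N = m g cos θ = 138.9 N.
Friction must make up the shortfall along the incline: f = m g sin θ − P = 61.85 − 36 = 25.85 N.
At the threshold f = μ_s N, so μ_s,min = 25.85/138.9 = 0.186.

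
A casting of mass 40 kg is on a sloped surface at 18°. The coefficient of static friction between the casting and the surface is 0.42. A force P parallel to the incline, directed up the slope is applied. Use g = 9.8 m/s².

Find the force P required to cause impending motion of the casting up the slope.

At impending motion up the slope, friction acts down-slope at its limit: f = μ_s N.
P is parallel to the surface, so N = m g cos θ = 373 N.
Along the incline: P = m g sin θ + μ_s N = 121 + 0.42×373 = 278 N.

P ≈ 278 N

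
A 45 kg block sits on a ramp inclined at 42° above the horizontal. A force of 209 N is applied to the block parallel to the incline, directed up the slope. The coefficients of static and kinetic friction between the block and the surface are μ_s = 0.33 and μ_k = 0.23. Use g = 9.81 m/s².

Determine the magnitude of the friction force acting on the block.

f ≈ 86.4 N (up the incline)

Normal force: N = m g cos θ = 45 × 9.81 × cos 42° = 328.1 N.
Parallel to the incline, ΣF = 0 gives f = m g sin θ − P = 295.4 − 209 = 86.39 N (up-slope positive).
Static friction can supply at most μ_s N = 108.3 N.
Since |86.39| ≤ 108.3 N, no slip — friction simply equals what equilibrium demands.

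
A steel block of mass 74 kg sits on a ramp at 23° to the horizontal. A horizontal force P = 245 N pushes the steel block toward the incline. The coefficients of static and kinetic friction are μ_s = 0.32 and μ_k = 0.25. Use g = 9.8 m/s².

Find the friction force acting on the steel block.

Resolve perpendicular to the incline: N = m g cos θ + P sin θ = 74×9.8×cos 23° + 245×sin 23° = 763.3 N.
Parallel to the incline: P cos θ − m g sin θ = 225.5 − 283.4 = -57.83 N; the friction needed to balance this is 57.83 N acting up the slope.
The limit of static friction is μ_s N = 244.2 N.
|f_req| = 57.83 ≤ 244.2 N → the steel block is in equilibrium; friction equals the required value.

f ≈ 57.8 N (up the incline)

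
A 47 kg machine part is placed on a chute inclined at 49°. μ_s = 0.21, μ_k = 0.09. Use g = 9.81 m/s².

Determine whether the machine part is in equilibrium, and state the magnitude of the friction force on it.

N = m g cos θ = 302 N.
Down-slope weight component: m g sin θ = 348 N.
μ_s N = 63.5 N.
348 > 63.5 N, so it slides; kinetic friction f = μ_k N = 0.09×302 = 27.2 N.

f ≈ 27.2 N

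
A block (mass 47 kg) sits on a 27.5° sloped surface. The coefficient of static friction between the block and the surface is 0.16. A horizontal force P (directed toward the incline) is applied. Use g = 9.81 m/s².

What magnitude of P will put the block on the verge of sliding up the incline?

At impending motion up the slope, friction acts down-slope at its limit: f = μ_s N.
Perpendicular to the incline: N = m g cos θ + P sin θ.
Along the incline: P cos θ = m g sin θ + μ_s N = m g sin θ + μ_s (m g cos θ + P sin θ).
Solving, P (cos θ − μ_s sin θ) = m g (sin θ + μ_s cos θ), so P = 47×9.81×(sin 27.5° + 0.16 cos 27.5°)/(cos 27.5° − 0.16 sin 27.5°) = 461×0.6037/0.8131 = 342 N.

P ≈ 342 N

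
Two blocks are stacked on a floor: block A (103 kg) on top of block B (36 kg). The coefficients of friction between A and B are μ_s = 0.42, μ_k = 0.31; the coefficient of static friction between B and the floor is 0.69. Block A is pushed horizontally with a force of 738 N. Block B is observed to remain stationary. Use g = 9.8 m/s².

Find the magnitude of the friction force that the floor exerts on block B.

The normal force B exerts on A is simply A's weight, N₁ = 1009 N.
So the A–B interface can sustain at most μ_s N₁ = 423.9 N of static friction.
Since P = 738 N > 423.9 N, A slides on B; the A–B friction is kinetic: f₁ = μ_k N₁ = 0.31×1009 = 313 N.
By Newton's third law B feels 313 N forward from A. With B stationary, the floor's static friction on B balances it: f₂ = 313 N (well within μ_s(m_A+m_B)g = 939.9 N).

f ≈ 313 N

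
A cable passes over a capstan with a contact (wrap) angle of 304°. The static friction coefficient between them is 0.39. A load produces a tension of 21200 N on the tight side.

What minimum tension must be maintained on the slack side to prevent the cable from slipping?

T_min ≈ 2680 N

Capstan equation at impending slip: T_tight/T_slack = e^{μβ}.
β = 304° = 5.306 rad; e^{μβ} = e^{0.39×5.306} = 7.919.
T_slack = T_tight / e^{μβ} = 21200 / 7.919 = 2680 N.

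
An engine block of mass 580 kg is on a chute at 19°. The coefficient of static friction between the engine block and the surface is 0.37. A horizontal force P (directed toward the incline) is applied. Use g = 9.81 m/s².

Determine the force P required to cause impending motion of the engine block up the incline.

P ≈ 4660 N

At impending motion up the slope, friction acts down-slope at its limit: f = μ_s N.
Perpendicular to the incline: N = m g cos θ + P sin θ.
Along the incline: P cos θ = m g sin θ + μ_s N = m g sin θ + μ_s (m g cos θ + P sin θ).
Solving, P (cos θ − μ_s sin θ) = m g (sin θ + μ_s cos θ), so P = 580×9.81×(sin 19° + 0.37 cos 19°)/(cos 19° − 0.37 sin 19°) = 5690×0.6754/0.8251 = 4660 N.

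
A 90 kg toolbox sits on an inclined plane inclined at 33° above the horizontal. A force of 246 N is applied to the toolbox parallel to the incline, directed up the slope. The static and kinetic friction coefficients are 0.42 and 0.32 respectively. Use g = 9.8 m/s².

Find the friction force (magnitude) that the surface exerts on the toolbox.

Perpendicular to the surface, N = m g cos θ = 90·9.8·cos 33° = 739.7 N.
Parallel to the incline, ΣF = 0 gives f = m g sin θ − P = 480.4 − 246 = 234.4 N (up-slope positive).
Maximum static friction available: μ_s N = 0.42 × 739.7 = 310.7 N.
Since |234.4| ≤ 310.7 N, no slip — friction simply equals what equilibrium demands.

f ≈ 234 N (up the incline)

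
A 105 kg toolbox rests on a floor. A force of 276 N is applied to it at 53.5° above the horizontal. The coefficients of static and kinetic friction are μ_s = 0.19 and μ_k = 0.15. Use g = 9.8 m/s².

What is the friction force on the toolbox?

f ≈ 121 N

N = m g − P sin α = 1029 − 276×sin 53.5° = 807.1 N.
For equilibrium, f = P cos α = 276×cos 53.5° = 164.2 N.
The static-friction limit is μ_s N = 153.4 N.
164.2 > 153.4 N → the toolbox slides; f = μ_k N = 0.15×807.1 = 121 N.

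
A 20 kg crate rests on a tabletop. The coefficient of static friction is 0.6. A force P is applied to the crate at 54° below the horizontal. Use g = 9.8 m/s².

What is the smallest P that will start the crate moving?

N = m g + P sin α (the push presses the crate into the tabletop).
At impending slip, P cos α = μ_s N = μ_s (m g + P sin α).
Solving: P (cos α − μ_s sin α) = μ_s m g → P = 0.6×196/(cos 54° − 0.6 sin 54°) = 118/0.1024 = 1150 N.

P ≈ 1150 N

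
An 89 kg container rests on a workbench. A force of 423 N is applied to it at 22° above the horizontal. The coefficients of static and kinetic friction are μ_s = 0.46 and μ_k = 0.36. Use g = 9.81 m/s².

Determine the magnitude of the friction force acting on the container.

N = m g − P sin α = 873.1 − 423×sin 22° = 714.6 N.
The horizontal driving force is P cos α = 392.2 N, so equilibrium needs friction f = 392.2 N.
μ_s N = 0.46 × 714.6 = 328.7 N.
392.2 > 328.7 N → the container slides; f = μ_k N = 0.36×714.6 = 257 N.

f ≈ 257 N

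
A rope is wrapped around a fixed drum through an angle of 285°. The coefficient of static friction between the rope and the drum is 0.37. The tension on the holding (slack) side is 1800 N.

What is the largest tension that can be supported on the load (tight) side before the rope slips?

At impending slip the capstan equation gives T₂/T₁ = e^{μβ} with β in radians.
β = 285° × π/180 = 4.974 rad.
e^{μβ} = e^{0.37×4.974} = 6.299.
T₂ = T₁ · e^{μβ} = 1800 × 6.299 = 11300 N.

T_max ≈ 11300 N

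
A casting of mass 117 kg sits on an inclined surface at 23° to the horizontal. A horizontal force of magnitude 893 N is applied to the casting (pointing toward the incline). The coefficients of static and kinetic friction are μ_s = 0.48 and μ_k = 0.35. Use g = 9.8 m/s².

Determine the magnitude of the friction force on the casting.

Normal direction: N = m g cos θ + P sin θ = 1404 N.
Parallel to the incline: P cos θ − m g sin θ = 822 − 448 = 374 N; the friction needed to balance this is 374 N acting down the slope.
The limit of static friction is μ_s N = 674.1 N.
Since 374 N is within the 674.1 N limit, the casting stays put and friction is exactly 374 N.

f ≈ 374 N (down the incline)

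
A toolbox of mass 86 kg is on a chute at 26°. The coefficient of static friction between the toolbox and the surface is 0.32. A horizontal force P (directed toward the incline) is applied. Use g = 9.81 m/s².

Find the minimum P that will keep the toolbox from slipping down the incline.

The toolbox tends to slide down (tan θ > μ_s), so at the point of impending slip friction acts up-slope at its limit: f = μ_s N.
Perpendicular to the incline: N = m g cos θ + P sin θ.
Along the incline: P cos θ + μ_s N = m g sin θ, i.e. P cos θ + μ_s (m g cos θ + P sin θ) = m g sin θ.
Solving, P (cos θ + μ_s sin θ) = m g (sin θ − μ_s cos θ), so P = 844×0.1508/1.039 = 122 N.

P_min ≈ 122 N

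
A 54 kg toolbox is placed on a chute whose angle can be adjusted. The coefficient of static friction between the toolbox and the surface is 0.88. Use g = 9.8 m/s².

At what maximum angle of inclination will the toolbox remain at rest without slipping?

At the slip threshold, m g sin θ = μ_s · m g cos θ, so tan θ = μ_s.
θ_max = arctan(0.88) = 41.3°.

θ_max ≈ 41.3°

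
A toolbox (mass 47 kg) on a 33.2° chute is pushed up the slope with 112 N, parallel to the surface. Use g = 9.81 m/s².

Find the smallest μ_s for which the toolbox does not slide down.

μ_s,min ≈ 0.364

N = m g cos θ = 385.8 N.
Friction must make up the shortfall along the incline: f = m g sin θ − P = 252.5 − 112 = 140.5 N.
At the threshold f = μ_s N, so μ_s,min = 140.5/385.8 = 0.364.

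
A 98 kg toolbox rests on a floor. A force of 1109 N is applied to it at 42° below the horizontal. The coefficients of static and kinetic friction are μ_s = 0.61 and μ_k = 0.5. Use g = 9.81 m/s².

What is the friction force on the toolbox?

f ≈ 824 N

N = m g + P sin α = 961.4 + 1109×sin 42° = 1703 N.
Horizontally, friction must balance P cos α = 824.1 N.
The static-friction limit is μ_s N = 1039 N.
824.1 ≤ 1039 N → static; friction equals the required 824 N.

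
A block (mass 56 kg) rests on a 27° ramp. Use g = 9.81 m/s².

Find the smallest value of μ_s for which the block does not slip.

At the slip threshold m g sin θ = μ_s m g cos θ, so μ_s,min = tan θ.
μ_s,min = tan 27° = 0.51.

μ_s,min ≈ 0.51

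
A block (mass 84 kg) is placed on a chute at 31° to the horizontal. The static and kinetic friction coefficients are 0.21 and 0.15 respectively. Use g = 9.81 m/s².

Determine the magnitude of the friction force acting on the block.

f ≈ 106 N (up the incline)

Normal force: N = m g cos θ = 84 × 9.81 × cos 31° = 706.3 N.
For equilibrium along the incline, friction must balance the weight component: f = m g sin θ = 424.4 N up the slope.
Maximum static friction available: μ_s N = 0.21 × 706.3 = 148.3 N.
Since |424.4| > 148.3 N, static friction cannot hold it; the block slides down the incline and kinetic friction applies: f = μ_k N = 0.15 × 706.3 = 106 N.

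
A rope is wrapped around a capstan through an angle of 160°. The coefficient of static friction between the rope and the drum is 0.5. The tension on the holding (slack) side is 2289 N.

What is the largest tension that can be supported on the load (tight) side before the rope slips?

At impending slip the capstan equation gives T₂/T₁ = e^{μβ} with β in radians.
β = 160° × π/180 = 2.793 rad.
e^{μβ} = e^{0.5×2.793} = 4.04.
T₂ = T₁ · e^{μβ} = 2289 × 4.04 = 9250 N.

T_max ≈ 9250 N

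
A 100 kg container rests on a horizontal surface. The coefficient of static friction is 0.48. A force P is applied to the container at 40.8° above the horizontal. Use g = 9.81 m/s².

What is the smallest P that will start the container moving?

N = m g − P sin α (the pull lifts the container).
At impending slip, P cos α = μ_s N = μ_s (m g − P sin α).
Solving: P (cos α + μ_s sin α) = μ_s m g → P = 0.48×981/(cos 40.8° + 0.48 sin 40.8°) = 471/1.071 = 440 N.

P ≈ 440 N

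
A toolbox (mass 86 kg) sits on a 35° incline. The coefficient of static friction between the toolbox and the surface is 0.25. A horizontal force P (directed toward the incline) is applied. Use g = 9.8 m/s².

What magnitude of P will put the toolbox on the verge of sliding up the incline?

At impending motion up the slope, friction acts down-slope at its limit: f = μ_s N.
Perpendicular to the incline: N = m g cos θ + P sin θ.
Along the incline: P cos θ = m g sin θ + μ_s N = m g sin θ + μ_s (m g cos θ + P sin θ).
Solving, P (cos θ − μ_s sin θ) = m g (sin θ + μ_s cos θ), so P = 86×9.8×(sin 35° + 0.25 cos 35°)/(cos 35° − 0.25 sin 35°) = 843×0.7784/0.6758 = 971 N.

P ≈ 971 N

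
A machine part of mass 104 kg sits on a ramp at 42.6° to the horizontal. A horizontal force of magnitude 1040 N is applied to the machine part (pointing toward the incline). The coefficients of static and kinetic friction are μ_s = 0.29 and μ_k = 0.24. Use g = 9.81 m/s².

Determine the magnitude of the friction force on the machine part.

Resolve perpendicular to the incline: N = m g cos θ + P sin θ = 104×9.81×cos 42.6° + 1040×sin 42.6° = 1455 N.
Along the incline, the net driving force (taking up-slope positive) is P cos θ − m g sin θ = 765.5 − 690.6 = 74.97 N, so equilibrium requires friction f = -74.97 N (down-slope).
The limit of static friction is μ_s N = 421.9 N.
Since 74.97 N is within the 421.9 N limit, the machine part stays put and friction is exactly 75 N.

f ≈ 75 N (down the incline)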